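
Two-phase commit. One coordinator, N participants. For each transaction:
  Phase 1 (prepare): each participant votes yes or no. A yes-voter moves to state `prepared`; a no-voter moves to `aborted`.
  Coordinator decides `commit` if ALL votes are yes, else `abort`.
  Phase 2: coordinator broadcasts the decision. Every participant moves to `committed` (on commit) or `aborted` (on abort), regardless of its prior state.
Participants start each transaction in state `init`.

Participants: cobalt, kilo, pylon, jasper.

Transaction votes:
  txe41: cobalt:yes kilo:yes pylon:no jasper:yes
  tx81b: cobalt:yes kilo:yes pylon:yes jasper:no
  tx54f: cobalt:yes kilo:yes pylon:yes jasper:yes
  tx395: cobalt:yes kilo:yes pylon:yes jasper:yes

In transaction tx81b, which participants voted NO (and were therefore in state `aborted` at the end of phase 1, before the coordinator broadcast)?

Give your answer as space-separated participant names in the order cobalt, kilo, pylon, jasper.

Txn tx81b phase 1: cobalt yes -> prepared; kilo yes -> prepared; pylon yes -> prepared; jasper no -> aborted

Answer: jasper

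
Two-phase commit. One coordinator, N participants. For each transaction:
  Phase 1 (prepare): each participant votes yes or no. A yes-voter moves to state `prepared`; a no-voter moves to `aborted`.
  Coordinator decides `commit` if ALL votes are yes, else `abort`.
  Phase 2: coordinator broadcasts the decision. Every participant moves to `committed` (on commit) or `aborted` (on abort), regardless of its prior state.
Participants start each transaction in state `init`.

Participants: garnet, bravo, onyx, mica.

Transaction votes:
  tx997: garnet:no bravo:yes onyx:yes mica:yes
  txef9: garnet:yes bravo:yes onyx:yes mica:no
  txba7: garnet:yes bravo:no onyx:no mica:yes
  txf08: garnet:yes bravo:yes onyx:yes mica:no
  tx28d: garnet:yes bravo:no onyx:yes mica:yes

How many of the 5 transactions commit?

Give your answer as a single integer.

Answer: 0

Derivation:
tx997: no from garnet -> abort (commits=0)
txef9: no from mica -> abort (commits=0)
txba7: no from bravo, onyx -> abort (commits=0)
txf08: no from mica -> abort (commits=0)
tx28d: no from bravo -> abort (commits=0)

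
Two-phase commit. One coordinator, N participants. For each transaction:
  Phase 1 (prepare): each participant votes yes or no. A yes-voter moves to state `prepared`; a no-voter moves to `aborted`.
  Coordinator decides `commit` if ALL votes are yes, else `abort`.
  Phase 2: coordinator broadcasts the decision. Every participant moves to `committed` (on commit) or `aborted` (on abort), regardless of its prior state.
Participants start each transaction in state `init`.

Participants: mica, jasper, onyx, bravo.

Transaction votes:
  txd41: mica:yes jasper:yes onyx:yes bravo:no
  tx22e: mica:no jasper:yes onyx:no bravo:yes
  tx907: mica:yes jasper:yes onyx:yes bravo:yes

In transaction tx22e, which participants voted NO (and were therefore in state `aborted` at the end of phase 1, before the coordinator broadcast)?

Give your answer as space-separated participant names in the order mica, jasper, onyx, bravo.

Txn tx22e phase 1: mica no -> aborted; jasper yes -> prepared; onyx no -> aborted; bravo yes -> prepared

Answer: mica onyx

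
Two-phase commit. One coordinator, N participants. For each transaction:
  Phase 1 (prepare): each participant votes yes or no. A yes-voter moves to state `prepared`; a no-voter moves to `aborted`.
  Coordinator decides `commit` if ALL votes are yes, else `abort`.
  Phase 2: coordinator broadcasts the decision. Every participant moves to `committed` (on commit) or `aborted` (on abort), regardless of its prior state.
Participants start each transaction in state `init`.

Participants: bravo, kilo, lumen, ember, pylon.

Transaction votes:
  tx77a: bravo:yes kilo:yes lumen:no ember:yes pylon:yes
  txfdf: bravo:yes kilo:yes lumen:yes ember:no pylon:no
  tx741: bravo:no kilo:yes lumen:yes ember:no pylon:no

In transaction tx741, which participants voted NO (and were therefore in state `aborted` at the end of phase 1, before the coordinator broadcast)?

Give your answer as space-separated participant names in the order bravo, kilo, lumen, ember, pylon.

Answer: bravo ember pylon

Derivation:
Txn tx741 phase 1: bravo no -> aborted; kilo yes -> prepared; lumen yes -> prepared; ember no -> aborted; pylon no -> aborted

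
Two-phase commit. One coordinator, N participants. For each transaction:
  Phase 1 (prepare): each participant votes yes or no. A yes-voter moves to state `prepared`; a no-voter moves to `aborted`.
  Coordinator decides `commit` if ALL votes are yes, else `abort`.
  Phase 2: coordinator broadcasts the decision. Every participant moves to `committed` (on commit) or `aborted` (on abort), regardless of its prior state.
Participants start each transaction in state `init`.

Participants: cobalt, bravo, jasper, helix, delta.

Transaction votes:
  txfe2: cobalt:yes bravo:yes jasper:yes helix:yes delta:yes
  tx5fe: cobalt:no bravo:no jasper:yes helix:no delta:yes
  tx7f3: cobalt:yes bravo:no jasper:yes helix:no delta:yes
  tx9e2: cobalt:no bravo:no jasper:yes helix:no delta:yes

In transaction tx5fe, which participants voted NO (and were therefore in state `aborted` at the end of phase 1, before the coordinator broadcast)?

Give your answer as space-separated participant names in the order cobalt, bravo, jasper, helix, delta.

Answer: cobalt bravo helix

Derivation:
Txn tx5fe phase 1: cobalt no -> aborted; bravo no -> aborted; jasper yes -> prepared; helix no -> aborted; delta yes -> prepared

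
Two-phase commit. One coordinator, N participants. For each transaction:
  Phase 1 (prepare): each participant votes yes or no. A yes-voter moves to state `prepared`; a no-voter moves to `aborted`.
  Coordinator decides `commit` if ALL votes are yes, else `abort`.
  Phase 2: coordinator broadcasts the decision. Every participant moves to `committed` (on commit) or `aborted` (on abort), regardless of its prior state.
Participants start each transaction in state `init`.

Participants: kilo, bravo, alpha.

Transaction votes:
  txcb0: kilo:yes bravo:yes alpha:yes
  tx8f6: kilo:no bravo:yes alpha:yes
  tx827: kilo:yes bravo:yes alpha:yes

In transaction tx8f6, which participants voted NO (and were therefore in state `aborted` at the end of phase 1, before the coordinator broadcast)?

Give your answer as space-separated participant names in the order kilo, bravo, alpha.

Answer: kilo

Derivation:
Txn tx8f6 phase 1: kilo no -> aborted; bravo yes -> prepared; alpha yes -> prepared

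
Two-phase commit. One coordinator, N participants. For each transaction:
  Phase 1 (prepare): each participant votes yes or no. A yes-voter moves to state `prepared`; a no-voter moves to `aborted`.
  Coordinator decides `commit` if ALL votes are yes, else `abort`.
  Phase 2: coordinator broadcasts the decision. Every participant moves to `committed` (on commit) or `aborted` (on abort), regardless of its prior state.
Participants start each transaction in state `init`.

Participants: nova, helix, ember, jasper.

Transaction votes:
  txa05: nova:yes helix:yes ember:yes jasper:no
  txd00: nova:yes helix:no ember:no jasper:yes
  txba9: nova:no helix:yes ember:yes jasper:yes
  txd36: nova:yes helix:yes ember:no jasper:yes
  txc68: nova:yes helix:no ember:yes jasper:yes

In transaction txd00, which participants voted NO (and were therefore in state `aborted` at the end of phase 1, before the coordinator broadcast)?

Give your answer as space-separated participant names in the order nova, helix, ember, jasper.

Answer: helix ember

Derivation:
Txn txd00 phase 1: nova yes -> prepared; helix no -> aborted; ember no -> aborted; jasper yes -> prepared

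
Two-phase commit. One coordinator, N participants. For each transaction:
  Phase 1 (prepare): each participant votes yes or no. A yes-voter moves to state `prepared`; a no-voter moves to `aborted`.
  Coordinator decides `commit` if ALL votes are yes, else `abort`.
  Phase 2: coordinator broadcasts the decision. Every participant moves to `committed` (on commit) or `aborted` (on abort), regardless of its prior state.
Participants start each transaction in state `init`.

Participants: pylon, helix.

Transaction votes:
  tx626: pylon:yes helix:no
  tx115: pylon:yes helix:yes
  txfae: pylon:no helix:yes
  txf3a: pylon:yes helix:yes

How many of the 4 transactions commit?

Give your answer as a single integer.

tx626: no from helix -> abort (commits=0)
tx115: all yes -> commit (commits=1)
txfae: no from pylon -> abort (commits=1)
txf3a: all yes -> commit (commits=2)

Answer: 2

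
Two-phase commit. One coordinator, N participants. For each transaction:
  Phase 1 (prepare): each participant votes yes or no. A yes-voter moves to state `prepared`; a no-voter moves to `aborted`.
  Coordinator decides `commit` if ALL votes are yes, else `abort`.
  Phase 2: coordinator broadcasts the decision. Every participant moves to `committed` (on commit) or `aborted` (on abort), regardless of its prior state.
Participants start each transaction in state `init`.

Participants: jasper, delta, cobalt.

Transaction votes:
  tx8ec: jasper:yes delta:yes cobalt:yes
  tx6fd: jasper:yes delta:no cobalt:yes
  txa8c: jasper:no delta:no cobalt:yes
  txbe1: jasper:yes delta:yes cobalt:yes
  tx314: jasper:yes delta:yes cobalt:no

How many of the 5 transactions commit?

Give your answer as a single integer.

tx8ec: all yes -> commit (commits=1)
tx6fd: no from delta -> abort (commits=1)
txa8c: no from jasper, delta -> abort (commits=1)
txbe1: all yes -> commit (commits=2)
tx314: no from cobalt -> abort (commits=2)

Answer: 2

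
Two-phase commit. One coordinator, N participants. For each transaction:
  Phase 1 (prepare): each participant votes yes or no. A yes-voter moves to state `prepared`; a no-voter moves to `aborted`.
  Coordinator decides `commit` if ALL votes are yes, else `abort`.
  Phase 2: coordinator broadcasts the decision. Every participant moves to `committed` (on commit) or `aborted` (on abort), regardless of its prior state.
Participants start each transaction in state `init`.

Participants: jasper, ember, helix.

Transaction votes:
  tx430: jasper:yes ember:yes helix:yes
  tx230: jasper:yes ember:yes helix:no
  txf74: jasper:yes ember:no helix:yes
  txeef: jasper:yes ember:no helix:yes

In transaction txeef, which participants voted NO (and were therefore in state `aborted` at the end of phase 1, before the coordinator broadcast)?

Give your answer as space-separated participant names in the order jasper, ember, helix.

Txn txeef phase 1: jasper yes -> prepared; ember no -> aborted; helix yes -> prepared

Answer: ember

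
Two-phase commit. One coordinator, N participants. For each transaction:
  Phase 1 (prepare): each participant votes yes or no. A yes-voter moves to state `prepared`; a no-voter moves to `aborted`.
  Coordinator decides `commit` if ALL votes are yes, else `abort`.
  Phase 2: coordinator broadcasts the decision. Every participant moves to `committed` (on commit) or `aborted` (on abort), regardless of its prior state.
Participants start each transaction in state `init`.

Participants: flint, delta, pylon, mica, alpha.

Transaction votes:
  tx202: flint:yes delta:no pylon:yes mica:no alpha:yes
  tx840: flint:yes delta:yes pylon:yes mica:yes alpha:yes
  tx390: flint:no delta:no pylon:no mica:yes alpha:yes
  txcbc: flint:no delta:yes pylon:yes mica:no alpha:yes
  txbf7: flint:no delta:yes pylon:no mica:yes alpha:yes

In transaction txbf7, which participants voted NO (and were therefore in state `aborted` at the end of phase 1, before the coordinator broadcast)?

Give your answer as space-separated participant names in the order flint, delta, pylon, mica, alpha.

Answer: flint pylon

Derivation:
Txn txbf7 phase 1: flint no -> aborted; delta yes -> prepared; pylon no -> aborted; mica yes -> prepared; alpha yes -> prepared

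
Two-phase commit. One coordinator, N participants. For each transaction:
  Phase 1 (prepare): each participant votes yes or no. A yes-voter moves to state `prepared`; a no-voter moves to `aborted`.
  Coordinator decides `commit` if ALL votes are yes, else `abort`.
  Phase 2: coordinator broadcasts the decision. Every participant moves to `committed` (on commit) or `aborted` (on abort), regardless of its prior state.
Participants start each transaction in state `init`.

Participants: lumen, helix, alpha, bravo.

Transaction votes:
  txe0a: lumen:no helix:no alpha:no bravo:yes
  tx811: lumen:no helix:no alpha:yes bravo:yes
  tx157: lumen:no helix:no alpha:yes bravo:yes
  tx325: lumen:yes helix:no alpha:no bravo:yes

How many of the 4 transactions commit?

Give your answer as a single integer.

txe0a: no from lumen, helix, alpha -> abort (commits=0)
tx811: no from lumen, helix -> abort (commits=0)
tx157: no from lumen, helix -> abort (commits=0)
tx325: no from helix, alpha -> abort (commits=0)

Answer: 0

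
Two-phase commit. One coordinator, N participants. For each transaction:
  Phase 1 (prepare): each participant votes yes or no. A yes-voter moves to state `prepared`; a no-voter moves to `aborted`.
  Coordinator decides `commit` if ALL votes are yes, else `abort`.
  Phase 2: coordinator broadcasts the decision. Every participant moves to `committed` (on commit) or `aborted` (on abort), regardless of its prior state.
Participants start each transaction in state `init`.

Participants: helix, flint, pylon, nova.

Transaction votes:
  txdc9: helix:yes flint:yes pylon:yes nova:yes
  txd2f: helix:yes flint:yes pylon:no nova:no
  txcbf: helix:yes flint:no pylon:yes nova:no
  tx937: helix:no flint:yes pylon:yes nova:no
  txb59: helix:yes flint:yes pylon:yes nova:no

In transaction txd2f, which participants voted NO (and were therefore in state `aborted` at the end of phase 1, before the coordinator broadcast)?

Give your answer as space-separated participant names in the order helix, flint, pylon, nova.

Answer: pylon nova

Derivation:
Txn txd2f phase 1: helix yes -> prepared; flint yes -> prepared; pylon no -> aborted; nova no -> aborted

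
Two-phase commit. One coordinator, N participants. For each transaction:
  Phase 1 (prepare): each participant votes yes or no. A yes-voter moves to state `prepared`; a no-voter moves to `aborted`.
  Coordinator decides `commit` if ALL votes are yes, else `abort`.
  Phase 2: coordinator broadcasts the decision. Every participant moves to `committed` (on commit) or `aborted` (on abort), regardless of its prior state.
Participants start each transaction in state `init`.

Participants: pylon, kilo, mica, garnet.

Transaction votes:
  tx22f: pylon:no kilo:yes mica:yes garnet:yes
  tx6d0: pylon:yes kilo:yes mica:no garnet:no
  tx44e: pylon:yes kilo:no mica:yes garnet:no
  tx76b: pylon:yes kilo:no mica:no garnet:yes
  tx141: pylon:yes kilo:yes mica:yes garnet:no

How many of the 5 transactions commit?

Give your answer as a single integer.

Answer: 0

Derivation:
tx22f: no from pylon -> abort (commits=0)
tx6d0: no from mica, garnet -> abort (commits=0)
tx44e: no from kilo, garnet -> abort (commits=0)
tx76b: no from kilo, mica -> abort (commits=0)
tx141: no from garnet -> abort (commits=0)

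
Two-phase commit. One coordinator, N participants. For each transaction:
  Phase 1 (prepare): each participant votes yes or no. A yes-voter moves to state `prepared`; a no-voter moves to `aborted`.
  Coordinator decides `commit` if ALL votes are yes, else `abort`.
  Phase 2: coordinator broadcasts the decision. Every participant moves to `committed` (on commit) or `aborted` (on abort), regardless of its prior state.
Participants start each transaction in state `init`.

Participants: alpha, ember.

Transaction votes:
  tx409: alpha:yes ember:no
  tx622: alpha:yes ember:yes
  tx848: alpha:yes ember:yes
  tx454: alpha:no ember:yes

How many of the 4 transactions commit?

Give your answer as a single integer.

tx409: no from ember -> abort (commits=0)
tx622: all yes -> commit (commits=1)
tx848: all yes -> commit (commits=2)
tx454: no from alpha -> abort (commits=2)

Answer: 2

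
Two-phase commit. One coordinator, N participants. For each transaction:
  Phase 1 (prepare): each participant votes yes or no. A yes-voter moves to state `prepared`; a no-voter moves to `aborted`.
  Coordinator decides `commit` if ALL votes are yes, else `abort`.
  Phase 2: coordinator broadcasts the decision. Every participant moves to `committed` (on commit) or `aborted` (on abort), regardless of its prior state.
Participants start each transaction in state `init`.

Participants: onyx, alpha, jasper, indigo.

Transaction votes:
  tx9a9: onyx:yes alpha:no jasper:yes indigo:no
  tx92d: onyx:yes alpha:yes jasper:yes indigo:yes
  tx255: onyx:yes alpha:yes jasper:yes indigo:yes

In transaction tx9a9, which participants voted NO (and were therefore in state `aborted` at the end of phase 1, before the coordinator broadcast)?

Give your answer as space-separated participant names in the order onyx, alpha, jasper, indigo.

Answer: alpha indigo

Derivation:
Txn tx9a9 phase 1: onyx yes -> prepared; alpha no -> aborted; jasper yes -> prepared; indigo no -> aborted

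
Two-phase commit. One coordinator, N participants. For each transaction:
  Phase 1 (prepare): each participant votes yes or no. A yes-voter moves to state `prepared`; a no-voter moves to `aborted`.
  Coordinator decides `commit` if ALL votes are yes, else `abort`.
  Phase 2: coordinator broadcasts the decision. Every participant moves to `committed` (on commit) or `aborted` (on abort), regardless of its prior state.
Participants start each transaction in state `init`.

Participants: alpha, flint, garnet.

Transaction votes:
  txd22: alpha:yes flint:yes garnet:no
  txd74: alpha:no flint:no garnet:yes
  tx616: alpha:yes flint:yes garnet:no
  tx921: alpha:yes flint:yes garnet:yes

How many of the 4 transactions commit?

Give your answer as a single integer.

txd22: no from garnet -> abort (commits=0)
txd74: no from alpha, flint -> abort (commits=0)
tx616: no from garnet -> abort (commits=0)
tx921: all yes -> commit (commits=1)

Answer: 1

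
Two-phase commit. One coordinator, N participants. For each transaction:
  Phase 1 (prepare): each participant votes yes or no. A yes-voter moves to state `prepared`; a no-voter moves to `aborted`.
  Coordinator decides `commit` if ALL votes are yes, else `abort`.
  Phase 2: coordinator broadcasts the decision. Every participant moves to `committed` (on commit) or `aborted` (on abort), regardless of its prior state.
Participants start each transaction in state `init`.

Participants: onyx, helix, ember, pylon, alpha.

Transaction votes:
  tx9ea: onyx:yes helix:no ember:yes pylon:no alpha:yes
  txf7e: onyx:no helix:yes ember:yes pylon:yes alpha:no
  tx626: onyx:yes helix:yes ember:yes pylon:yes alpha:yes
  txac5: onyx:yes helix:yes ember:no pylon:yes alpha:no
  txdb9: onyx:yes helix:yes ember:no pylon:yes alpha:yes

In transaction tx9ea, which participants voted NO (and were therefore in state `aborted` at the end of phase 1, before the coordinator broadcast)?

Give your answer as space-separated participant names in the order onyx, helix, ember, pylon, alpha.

Txn tx9ea phase 1: onyx yes -> prepared; helix no -> aborted; ember yes -> prepared; pylon no -> aborted; alpha yes -> prepared

Answer: helix pylon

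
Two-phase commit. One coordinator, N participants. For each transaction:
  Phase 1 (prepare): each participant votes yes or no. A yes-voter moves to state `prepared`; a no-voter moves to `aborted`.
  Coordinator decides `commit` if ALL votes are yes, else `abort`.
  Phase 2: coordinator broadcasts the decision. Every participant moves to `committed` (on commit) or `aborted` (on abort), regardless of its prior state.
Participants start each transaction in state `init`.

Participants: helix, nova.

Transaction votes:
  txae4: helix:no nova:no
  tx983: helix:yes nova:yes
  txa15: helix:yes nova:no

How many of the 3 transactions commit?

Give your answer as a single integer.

Answer: 1

Derivation:
txae4: no from helix, nova -> abort (commits=0)
tx983: all yes -> commit (commits=1)
txa15: no from nova -> abort (commits=1)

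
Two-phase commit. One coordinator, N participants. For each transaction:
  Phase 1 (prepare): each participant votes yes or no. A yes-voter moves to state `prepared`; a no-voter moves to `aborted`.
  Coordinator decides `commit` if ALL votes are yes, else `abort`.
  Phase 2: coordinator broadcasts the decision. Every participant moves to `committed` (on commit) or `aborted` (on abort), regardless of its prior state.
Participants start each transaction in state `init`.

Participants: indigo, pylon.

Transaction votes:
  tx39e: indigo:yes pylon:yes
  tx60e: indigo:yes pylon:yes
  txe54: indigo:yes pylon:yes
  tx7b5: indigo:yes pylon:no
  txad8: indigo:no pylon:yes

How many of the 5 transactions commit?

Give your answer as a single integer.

Answer: 3

Derivation:
tx39e: all yes -> commit (commits=1)
tx60e: all yes -> commit (commits=2)
txe54: all yes -> commit (commits=3)
tx7b5: no from pylon -> abort (commits=3)
txad8: no from indigo -> abort (commits=3)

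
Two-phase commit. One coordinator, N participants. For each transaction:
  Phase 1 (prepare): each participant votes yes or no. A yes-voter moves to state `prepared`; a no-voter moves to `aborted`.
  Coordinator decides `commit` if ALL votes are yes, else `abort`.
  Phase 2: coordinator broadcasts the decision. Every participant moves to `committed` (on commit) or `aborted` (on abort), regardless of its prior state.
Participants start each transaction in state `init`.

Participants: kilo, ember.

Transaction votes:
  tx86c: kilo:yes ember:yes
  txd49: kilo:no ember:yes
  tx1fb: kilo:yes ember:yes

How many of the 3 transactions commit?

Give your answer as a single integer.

tx86c: all yes -> commit (commits=1)
txd49: no from kilo -> abort (commits=1)
tx1fb: all yes -> commit (commits=2)

Answer: 2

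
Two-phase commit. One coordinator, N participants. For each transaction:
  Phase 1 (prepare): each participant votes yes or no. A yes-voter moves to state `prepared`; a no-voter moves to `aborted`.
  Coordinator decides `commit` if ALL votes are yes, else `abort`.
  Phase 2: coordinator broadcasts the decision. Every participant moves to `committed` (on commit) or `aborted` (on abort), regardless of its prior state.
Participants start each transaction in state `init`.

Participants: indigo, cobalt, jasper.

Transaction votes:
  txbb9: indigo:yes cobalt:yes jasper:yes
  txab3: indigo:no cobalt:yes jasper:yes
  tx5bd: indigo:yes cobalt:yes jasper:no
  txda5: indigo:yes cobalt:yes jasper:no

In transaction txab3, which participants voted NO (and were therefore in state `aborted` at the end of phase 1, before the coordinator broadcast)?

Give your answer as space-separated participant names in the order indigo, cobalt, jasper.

Answer: indigo

Derivation:
Txn txab3 phase 1: indigo no -> aborted; cobalt yes -> prepared; jasper yes -> prepared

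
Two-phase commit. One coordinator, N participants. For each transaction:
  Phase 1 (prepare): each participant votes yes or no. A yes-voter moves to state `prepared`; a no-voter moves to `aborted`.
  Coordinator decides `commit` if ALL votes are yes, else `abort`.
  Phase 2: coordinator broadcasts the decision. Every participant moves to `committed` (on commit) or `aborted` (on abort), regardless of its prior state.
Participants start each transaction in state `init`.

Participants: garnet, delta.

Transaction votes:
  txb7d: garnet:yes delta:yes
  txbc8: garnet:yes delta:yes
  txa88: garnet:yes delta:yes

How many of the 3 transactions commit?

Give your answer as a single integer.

txb7d: all yes -> commit (commits=1)
txbc8: all yes -> commit (commits=2)
txa88: all yes -> commit (commits=3)

Answer: 3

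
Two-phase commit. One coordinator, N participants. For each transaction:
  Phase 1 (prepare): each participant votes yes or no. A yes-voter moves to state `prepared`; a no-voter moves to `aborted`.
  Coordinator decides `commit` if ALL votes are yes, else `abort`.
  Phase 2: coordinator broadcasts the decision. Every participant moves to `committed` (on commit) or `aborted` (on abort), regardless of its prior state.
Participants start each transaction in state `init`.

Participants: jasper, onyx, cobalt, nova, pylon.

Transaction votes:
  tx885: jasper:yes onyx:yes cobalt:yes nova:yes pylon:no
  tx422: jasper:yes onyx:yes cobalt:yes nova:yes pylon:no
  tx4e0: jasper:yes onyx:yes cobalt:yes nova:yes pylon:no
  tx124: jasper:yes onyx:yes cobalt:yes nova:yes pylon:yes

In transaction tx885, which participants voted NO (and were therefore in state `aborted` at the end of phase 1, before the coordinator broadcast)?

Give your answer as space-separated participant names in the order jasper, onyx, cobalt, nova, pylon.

Answer: pylon

Derivation:
Txn tx885 phase 1: jasper yes -> prepared; onyx yes -> prepared; cobalt yes -> prepared; nova yes -> prepared; pylon no -> aborted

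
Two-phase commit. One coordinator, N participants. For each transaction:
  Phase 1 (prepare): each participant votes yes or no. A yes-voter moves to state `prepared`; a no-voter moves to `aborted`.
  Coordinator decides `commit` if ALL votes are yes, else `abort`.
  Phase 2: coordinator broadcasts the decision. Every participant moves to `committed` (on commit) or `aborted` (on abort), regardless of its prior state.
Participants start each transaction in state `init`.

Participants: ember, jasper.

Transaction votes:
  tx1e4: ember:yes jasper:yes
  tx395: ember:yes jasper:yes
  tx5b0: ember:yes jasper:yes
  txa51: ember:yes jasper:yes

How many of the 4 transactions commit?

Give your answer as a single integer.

tx1e4: all yes -> commit (commits=1)
tx395: all yes -> commit (commits=2)
tx5b0: all yes -> commit (commits=3)
txa51: all yes -> commit (commits=4)

Answer: 4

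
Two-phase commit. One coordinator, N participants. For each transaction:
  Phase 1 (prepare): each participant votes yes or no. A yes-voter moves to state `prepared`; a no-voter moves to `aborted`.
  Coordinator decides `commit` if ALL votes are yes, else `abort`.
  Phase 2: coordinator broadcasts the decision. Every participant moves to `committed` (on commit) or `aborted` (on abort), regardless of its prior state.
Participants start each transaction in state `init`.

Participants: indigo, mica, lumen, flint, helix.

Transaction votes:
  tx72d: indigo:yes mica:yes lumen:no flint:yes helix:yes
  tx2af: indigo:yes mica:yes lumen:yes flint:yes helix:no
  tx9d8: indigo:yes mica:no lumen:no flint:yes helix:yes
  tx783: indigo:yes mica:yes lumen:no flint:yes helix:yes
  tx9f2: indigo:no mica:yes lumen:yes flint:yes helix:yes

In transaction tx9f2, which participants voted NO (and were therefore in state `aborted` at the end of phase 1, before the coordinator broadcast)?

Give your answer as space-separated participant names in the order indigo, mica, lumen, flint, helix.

Txn tx9f2 phase 1: indigo no -> aborted; mica yes -> prepared; lumen yes -> prepared; flint yes -> prepared; helix yes -> prepared

Answer: indigo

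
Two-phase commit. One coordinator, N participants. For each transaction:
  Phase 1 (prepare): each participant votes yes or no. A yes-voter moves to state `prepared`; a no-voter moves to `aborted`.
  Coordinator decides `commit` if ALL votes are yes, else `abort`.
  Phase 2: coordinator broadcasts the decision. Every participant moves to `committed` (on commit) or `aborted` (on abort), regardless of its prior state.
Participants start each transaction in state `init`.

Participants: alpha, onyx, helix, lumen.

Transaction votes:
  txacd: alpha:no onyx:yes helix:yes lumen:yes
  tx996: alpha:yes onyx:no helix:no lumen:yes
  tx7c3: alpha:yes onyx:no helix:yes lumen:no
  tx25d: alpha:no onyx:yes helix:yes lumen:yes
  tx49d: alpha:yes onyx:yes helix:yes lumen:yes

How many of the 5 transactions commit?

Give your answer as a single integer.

Answer: 1

Derivation:
txacd: no from alpha -> abort (commits=0)
tx996: no from onyx, helix -> abort (commits=0)
tx7c3: no from onyx, lumen -> abort (commits=0)
tx25d: no from alpha -> abort (commits=0)
tx49d: all yes -> commit (commits=1)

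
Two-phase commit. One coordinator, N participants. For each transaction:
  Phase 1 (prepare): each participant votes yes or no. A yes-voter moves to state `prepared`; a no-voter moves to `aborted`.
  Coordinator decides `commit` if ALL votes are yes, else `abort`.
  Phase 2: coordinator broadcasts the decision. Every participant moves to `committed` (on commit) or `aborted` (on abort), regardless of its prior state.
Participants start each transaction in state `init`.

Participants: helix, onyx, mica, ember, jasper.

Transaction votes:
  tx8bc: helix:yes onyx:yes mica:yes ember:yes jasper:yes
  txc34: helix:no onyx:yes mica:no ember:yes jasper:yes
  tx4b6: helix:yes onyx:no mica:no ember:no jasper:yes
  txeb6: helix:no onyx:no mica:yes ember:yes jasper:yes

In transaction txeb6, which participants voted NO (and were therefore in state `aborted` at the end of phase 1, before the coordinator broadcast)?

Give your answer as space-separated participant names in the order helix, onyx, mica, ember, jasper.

Txn txeb6 phase 1: helix no -> aborted; onyx no -> aborted; mica yes -> prepared; ember yes -> prepared; jasper yes -> prepared

Answer: helix onyx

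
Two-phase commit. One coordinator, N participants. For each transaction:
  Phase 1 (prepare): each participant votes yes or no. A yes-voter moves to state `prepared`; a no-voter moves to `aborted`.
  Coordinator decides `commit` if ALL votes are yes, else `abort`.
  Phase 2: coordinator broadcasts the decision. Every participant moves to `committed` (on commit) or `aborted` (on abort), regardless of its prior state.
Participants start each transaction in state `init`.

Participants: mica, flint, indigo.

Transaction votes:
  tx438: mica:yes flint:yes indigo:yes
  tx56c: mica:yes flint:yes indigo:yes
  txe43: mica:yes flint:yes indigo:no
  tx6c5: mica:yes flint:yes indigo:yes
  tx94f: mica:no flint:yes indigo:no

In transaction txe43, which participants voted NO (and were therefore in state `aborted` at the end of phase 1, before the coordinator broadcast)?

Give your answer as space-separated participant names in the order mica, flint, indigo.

Answer: indigo

Derivation:
Txn txe43 phase 1: mica yes -> prepared; flint yes -> prepared; indigo no -> aborted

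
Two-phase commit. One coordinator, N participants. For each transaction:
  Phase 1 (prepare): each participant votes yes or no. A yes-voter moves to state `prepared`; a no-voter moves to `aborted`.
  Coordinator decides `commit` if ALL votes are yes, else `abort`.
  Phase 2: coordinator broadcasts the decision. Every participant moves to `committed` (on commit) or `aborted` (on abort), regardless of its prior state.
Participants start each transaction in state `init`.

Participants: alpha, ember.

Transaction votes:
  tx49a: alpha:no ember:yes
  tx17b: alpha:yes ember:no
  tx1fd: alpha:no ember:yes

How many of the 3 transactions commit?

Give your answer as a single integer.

tx49a: no from alpha -> abort (commits=0)
tx17b: no from ember -> abort (commits=0)
tx1fd: no from alpha -> abort (commits=0)

Answer: 0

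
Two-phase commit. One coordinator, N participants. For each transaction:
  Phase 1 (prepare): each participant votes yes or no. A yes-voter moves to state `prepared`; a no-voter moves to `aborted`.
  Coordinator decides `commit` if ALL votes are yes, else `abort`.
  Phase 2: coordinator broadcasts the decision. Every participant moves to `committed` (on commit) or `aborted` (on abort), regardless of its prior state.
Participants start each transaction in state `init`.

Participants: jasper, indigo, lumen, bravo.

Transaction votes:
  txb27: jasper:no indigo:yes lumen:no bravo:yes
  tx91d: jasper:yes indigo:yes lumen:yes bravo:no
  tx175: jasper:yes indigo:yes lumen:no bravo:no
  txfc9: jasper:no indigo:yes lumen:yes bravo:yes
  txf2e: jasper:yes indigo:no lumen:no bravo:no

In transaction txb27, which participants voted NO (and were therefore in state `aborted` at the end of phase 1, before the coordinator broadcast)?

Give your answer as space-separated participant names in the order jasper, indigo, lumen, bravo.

Answer: jasper lumen

Derivation:
Txn txb27 phase 1: jasper no -> aborted; indigo yes -> prepared; lumen no -> aborted; bravo yes -> prepared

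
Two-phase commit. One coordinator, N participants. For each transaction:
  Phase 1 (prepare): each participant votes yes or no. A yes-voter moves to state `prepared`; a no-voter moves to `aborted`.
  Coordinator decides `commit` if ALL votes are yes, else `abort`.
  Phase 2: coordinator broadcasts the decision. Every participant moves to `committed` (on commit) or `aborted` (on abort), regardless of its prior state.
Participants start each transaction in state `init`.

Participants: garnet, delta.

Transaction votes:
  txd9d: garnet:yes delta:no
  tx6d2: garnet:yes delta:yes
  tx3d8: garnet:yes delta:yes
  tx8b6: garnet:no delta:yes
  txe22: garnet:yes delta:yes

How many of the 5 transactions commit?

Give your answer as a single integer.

Answer: 3

Derivation:
txd9d: no from delta -> abort (commits=0)
tx6d2: all yes -> commit (commits=1)
tx3d8: all yes -> commit (commits=2)
tx8b6: no from garnet -> abort (commits=2)
txe22: all yes -> commit (commits=3)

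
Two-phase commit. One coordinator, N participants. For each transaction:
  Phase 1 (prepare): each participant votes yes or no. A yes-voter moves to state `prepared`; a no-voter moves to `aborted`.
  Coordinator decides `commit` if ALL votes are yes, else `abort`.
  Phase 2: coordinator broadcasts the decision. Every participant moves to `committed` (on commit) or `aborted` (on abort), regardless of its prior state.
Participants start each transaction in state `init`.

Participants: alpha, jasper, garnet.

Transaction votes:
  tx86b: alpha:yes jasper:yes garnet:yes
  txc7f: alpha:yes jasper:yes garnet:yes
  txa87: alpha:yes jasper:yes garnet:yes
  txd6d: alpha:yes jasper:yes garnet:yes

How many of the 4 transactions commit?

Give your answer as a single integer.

Answer: 4

Derivation:
tx86b: all yes -> commit (commits=1)
txc7f: all yes -> commit (commits=2)
txa87: all yes -> commit (commits=3)
txd6d: all yes -> commit (commits=4)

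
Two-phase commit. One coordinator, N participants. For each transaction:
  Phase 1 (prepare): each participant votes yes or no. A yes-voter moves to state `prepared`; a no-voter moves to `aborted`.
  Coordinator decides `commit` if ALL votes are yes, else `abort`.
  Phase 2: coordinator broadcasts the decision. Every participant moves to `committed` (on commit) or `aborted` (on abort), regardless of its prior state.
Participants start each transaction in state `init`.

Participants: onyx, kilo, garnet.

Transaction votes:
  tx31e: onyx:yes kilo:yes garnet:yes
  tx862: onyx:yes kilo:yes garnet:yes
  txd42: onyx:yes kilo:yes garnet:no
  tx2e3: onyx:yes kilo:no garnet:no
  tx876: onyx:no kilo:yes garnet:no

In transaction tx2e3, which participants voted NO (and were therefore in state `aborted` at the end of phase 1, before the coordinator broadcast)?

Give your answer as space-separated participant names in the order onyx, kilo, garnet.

Txn tx2e3 phase 1: onyx yes -> prepared; kilo no -> aborted; garnet no -> aborted

Answer: kilo garnet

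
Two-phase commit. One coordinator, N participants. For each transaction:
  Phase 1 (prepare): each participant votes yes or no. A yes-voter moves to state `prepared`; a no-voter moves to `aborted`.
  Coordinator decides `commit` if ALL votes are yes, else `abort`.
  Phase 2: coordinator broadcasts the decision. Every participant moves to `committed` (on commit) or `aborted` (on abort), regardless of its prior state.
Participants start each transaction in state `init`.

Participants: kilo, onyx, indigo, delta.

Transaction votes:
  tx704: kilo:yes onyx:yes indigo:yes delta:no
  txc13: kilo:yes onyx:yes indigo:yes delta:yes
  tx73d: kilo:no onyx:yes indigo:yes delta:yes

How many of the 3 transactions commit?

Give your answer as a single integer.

Answer: 1

Derivation:
tx704: no from delta -> abort (commits=0)
txc13: all yes -> commit (commits=1)
tx73d: no from kilo -> abort (commits=1)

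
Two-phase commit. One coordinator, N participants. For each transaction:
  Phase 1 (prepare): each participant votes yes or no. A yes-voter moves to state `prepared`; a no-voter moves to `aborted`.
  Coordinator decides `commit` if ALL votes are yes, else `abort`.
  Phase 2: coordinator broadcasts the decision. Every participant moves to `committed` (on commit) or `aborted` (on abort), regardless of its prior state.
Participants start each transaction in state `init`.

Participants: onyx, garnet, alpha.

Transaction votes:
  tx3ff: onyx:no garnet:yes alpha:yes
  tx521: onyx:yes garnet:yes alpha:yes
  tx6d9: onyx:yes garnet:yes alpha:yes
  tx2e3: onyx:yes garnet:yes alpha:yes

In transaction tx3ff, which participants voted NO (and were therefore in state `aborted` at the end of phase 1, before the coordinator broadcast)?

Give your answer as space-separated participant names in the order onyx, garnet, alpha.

Answer: onyx

Derivation:
Txn tx3ff phase 1: onyx no -> aborted; garnet yes -> prepared; alpha yes -> prepared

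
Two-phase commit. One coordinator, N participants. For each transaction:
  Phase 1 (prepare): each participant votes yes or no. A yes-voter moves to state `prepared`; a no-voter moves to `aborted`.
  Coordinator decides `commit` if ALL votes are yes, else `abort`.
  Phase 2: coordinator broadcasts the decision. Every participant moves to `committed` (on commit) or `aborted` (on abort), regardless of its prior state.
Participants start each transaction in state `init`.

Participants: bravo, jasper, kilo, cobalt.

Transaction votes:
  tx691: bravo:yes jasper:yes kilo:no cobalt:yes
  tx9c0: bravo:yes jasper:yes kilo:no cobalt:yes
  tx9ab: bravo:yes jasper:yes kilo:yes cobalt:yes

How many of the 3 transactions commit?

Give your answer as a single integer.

tx691: no from kilo -> abort (commits=0)
tx9c0: no from kilo -> abort (commits=0)
tx9ab: all yes -> commit (commits=1)

Answer: 1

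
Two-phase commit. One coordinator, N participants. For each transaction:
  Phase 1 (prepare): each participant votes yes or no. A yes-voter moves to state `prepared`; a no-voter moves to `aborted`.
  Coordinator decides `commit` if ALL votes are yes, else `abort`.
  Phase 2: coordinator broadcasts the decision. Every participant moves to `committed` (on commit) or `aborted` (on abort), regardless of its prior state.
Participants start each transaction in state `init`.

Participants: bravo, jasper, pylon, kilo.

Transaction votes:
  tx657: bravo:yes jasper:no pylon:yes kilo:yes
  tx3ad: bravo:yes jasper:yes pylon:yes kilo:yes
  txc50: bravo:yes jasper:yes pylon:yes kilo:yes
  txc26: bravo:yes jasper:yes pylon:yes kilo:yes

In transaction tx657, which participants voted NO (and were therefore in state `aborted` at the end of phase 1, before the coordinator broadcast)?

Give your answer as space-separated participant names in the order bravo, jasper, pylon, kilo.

Txn tx657 phase 1: bravo yes -> prepared; jasper no -> aborted; pylon yes -> prepared; kilo yes -> prepared

Answer: jasper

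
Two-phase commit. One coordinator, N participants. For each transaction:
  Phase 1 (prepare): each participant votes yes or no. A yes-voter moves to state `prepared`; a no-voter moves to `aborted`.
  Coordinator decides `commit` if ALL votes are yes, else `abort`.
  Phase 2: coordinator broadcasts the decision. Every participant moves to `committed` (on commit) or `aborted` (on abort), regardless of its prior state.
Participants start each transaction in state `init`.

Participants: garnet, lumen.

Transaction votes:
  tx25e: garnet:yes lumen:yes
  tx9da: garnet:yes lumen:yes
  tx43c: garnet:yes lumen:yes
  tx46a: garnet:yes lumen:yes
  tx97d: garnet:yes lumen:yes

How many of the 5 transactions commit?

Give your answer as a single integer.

Answer: 5

Derivation:
tx25e: all yes -> commit (commits=1)
tx9da: all yes -> commit (commits=2)
tx43c: all yes -> commit (commits=3)
tx46a: all yes -> commit (commits=4)
tx97d: all yes -> commit (commits=5)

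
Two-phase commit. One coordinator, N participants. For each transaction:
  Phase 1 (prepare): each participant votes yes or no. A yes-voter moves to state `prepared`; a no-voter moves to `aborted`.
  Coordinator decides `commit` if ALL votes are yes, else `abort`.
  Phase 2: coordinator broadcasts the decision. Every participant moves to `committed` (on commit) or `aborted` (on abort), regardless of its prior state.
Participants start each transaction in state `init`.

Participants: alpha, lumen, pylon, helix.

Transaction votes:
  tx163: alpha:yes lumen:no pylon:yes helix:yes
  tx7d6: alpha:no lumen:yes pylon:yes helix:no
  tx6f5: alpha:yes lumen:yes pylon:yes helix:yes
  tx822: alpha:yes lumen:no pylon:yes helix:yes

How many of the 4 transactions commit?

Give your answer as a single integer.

Answer: 1

Derivation:
tx163: no from lumen -> abort (commits=0)
tx7d6: no from alpha, helix -> abort (commits=0)
tx6f5: all yes -> commit (commits=1)
tx822: no from lumen -> abort (commits=1)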